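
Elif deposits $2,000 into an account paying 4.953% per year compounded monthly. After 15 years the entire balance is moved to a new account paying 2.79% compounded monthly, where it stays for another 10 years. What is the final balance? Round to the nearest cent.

$5,546.93

Phase 1: 2,000·(1 + 0.0041275)^180 ≈ 4,197.8317.
Phase 2: 4,197.8317·(1 + 0.002325)^120 ≈ 5,546.9281.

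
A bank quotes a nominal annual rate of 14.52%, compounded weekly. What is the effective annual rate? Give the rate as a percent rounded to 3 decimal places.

EAR = (1 + 14.52%/52)^52 − 1 = (1 + 0.00279231)^52 − 1.
(1 + 0.00279231)^52 ≈ 1.156037, so EAR ≈ 15.60369%.

15.604%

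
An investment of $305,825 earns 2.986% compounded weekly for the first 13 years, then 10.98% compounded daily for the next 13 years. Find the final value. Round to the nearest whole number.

Phase 1: 305,825·(1 + 0.02986/52)^676 ≈ 450,826.0800.
Phase 2: 450,826.0800·(1 + 0.1098/365)^4745 ≈ 1,878,571.5996.

$1,878,572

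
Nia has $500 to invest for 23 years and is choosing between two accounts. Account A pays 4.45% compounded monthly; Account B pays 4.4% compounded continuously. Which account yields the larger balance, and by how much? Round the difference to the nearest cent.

Account A, by $13.28

Account A growth factor: (1 + 0.0445/12)^276 ≈ 2.777654701; balance ≈ 1,388.8274.
Account B growth factor: e^(0.044·23) = e^1.012 ≈ 2.751097712; balance ≈ 1,375.5489.
Account A is larger by 13.2785.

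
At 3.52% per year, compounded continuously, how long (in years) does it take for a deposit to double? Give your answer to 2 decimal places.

19.69 years

e^(0.0352t) = 2, so 0.0352t = ln 2 ≈ 0.69315.
t ≈ 0.69315/0.0352 ≈ 19.6917.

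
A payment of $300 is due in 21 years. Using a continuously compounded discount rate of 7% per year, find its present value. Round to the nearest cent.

P = A·e^(−rt) = 300·e^(−1.47).
e^(−1.47) ≈ 0.229925485, so P ≈ 68.9776.

$68.98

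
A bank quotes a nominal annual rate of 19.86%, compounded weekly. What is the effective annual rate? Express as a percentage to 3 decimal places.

21.923%

One year is 52 periods at 0.00381923 each: (1 + 0.00381923)^52 ≈ 1.219233.
EAR = 1.219233 − 1 ≈ 21.92327%.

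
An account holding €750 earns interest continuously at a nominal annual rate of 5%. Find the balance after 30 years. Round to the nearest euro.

€3,361

A = P·e^(rt) = 750·e^(0.05·30) = 750·e^1.5.
e^1.5 ≈ 4.48168907, so A ≈ 3,361.2668.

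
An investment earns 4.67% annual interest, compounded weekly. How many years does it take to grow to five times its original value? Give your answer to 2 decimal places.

(1 + 0.000898077)^(52t) = 5.
52t = ln 5 / ln(1 + 0.000898077) ≈ 1.6094/0.000897674 ≈ 1792.8982.
t ≈ 34.4788.

34.48 years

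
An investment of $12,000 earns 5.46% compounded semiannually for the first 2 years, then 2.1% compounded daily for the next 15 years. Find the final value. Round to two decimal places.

$18,313.41

After 2 years at 5.46%: 12,000 × 1.1137536811 ≈ 13,365.0442.
Then 15 years at 2.1%: 13,365.0442 × 1.3702468947 ≈ 18,313.4103.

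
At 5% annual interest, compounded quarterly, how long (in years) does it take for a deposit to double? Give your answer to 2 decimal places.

(1 + 0.0125)^(4t) = 2.
4t = ln 2 / ln(1 + 0.0125) ≈ 0.69315/0.0124225 ≈ 55.7976.
t ≈ 13.9494.

13.95 years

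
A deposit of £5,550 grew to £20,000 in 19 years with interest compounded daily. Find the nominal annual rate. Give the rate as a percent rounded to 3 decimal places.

The 6935-period growth factor is 20,000/5,550 = 3.6036.
r/365 = 3.6036^(1/6935) − 1 ≈ 0.000184867, so r ≈ 365·0.000184867 = 6.74765%.

6.748%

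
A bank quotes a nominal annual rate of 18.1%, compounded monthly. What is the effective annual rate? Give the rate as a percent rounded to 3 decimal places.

19.680%

One year is 12 periods at 0.0150833 each: (1 + 0.0150833)^12 ≈ 1.196797.
EAR = 1.196797 − 1 ≈ 19.67967%.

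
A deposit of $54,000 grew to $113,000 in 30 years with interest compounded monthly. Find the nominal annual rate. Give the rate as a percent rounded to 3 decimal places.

The 360-period growth factor is 113,000/54,000 = 2.09259.
r/12 = 2.09259^(1/360) − 1 ≈ 0.00205323, so r ≈ 12·0.00205323 = 2.46387%.

2.464%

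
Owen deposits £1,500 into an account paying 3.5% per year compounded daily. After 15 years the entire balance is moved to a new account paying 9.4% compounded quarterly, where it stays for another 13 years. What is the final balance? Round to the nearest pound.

After 15 years at 3.5%: 1,500 × 1.690416301 ≈ 2,535.6245.
Then 13 years at 9.4%: 2,535.6245 × 3.346324429 ≈ 8,485.0220.

£8,485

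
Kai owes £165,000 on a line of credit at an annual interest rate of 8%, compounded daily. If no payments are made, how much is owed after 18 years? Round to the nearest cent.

Periodic rate = 8%/365 = 0.000219178; periods = 365·18 = 6570.
A = 165,000·(1 + 0.08/365)^6570 ≈ 165,000·4.22002990635 ≈ 696,304.9345.

£696,304.93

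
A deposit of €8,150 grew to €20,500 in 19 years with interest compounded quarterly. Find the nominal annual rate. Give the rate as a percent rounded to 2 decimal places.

4.88%

The 76-period growth factor is 20,500/8,150 = 2.51534.
r/4 = 2.51534^(1/76) − 1 ≈ 0.0122109, so r ≈ 4·0.0122109 = 4.88435%.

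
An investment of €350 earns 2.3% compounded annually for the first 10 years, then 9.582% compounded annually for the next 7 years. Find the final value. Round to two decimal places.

€833.68

After 10 years at 2.3%: 350 × 1.25532546 ≈ 439.3639.
Then 7 years at 9.582%: 439.3639 × 1.89746843 ≈ 833.6791.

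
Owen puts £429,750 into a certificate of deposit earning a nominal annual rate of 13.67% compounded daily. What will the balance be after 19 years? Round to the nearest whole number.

£5,767,635

Periodic rate = 13.67%/365 = 0.000374521; periods = 365·19 = 6935.
A = 429,750·(1 + 0.1367/365)^6935 ≈ 429,750·13.42090747431 ≈ 5,767,634.9871.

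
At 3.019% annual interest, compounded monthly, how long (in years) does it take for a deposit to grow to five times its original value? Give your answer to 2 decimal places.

53.38 years

(1 + 0.00251583)^(12t) = 5.
12t = ln 5 / ln(1 + 0.00251583) ≈ 1.6094/0.00251267 ≈ 640.5280.
t ≈ 53.3773.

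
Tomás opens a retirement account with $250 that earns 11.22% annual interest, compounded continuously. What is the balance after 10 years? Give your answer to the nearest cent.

A = P·e^(rt) = 250·e^(0.1122·10) = 250·e^1.122.
e^1.122 ≈ 3.07099005, so A ≈ 767.7475.

$767.75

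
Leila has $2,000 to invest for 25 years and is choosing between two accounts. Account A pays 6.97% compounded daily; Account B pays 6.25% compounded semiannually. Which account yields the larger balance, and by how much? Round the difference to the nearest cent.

Account A, by $2,105.34

Account A growth factor: (1 + 0.0697/365)^9125 ≈ 5.7106545438; balance ≈ 11,421.3091.
Account B growth factor: (1 + 0.03125)^50 ≈ 4.657984917; balance ≈ 9,315.9698.
Account A is larger by 2,105.3393.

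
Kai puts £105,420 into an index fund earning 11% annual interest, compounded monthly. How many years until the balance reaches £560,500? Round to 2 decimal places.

15.26 years

We need (1 + 0.00916667)^(12t) = 5.3168, so 12t = ln 5.3168 / ln 1.009167 ≈ 183.1116.
t ≈ 183.1116/12 = 15.2593 years.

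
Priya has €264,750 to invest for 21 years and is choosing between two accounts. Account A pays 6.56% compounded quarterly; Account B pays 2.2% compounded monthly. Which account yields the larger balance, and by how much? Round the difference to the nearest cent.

Account A, by €618,121.24

A: (1 + 0.0164)^84 ≈ 3.921309628716, so 264,750 × 3.921309628716 ≈ 1,038,166.7242.
B: (1 + 0.022/12)^252 ≈ 1.58657406726, so 264,750 × 1.58657406726 ≈ 420,045.4843.
Difference ≈ 618,121.2399 in favor of A.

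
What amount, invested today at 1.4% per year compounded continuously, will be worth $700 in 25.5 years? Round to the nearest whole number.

P = A·e^(−rt) = 700·e^(−0.357).
e^(−0.357) ≈ 0.699772498, so P ≈ 489.8407.

$490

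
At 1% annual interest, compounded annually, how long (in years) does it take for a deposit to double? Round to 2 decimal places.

(1 + 0.01)^t = 2.
t = ln 2 / ln(1 + 0.01) ≈ 0.69315/0.00995033 ≈ 69.6607.

69.66 years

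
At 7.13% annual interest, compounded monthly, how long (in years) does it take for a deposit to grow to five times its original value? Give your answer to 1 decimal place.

22.6 years

(1 + 0.00594167)^(12t) = 5.
12t = ln 5 / ln(1 + 0.00594167) ≈ 1.6094/0.00592408 ≈ 271.6771.
t ≈ 22.6398.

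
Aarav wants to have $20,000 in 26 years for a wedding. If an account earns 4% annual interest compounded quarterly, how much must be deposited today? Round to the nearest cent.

$7,105.70

Periodic rate = 4%/4 = 0.01; 104 periods.
P = 20,000/(1 + 0.01)^104 ≈ 20,000/2.8146401172 ≈ 7,105.7042.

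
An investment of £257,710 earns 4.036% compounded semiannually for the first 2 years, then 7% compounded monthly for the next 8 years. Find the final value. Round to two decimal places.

£487,906.72

Phase 1: 257,710·(1 + 0.02018)^4 ≈ 279,150.5525.
Phase 2: 279,150.5525·(1 + 0.07/12)^96 ≈ 487,906.7209.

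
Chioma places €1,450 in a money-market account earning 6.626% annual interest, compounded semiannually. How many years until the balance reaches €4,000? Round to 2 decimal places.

15.57 years

We need (1 + 0.03313)^(2t) = 2.7586, so 2t = ln 2.7586 / ln 1.03313 ≈ 31.1334.
t ≈ 31.1334/2 = 15.5667 years.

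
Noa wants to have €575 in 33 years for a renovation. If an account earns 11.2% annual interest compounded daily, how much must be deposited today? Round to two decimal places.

€14.28

Growth factor = (1 + 0.112/365)^12045 ≈ 40.263005.
P = 575/40.263005 ≈ 14.2811.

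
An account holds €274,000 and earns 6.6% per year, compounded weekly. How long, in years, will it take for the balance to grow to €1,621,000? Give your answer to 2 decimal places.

We need (1 + 0.00126923)^(52t) = 5.9161, so 52t = ln 5.9161 / ln 1.001269 ≈ 1401.4775.
t ≈ 1401.4775/52 = 26.9515 years.

26.95 years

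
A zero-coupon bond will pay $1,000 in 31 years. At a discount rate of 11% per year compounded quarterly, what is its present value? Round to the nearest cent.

$34.60

Growth factor = (1 + 0.0275)^124 ≈ 28.9032705.
P = 1,000/28.9032705 ≈ 34.5982.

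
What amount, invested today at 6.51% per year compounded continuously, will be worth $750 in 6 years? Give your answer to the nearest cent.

P = A·e^(−rt) = 750·e^(−0.3906).
e^(−0.3906) ≈ 0.676650762, so P ≈ 507.4881.

$507.49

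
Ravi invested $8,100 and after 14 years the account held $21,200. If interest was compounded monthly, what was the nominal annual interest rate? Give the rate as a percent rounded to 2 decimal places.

6.89%

(1 + r/12)^168 = 21,200/8,100 = 2.61728.
1 + r/12 = 2.61728^(1/168) ≈ 1.005743, so r/12 ≈ 0.00574344.
r ≈ 12·0.00574344 = 6.89212%.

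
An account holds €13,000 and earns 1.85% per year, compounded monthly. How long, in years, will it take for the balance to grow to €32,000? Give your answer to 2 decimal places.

48.73 years

We need (1 + 0.00154167)^(12t) = 2.4615, so 12t = ln 2.4615 / ln 1.001542 ≈ 584.7443.
t ≈ 584.7443/12 = 48.7287 years.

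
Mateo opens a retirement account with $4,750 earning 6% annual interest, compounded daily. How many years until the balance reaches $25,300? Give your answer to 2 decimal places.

27.88 years

We need (1 + 0.000164384)^(365t) = 5.3263, so 365t = ln 5.3263 / ln 1.000164 ≈ 10176.1833.
t ≈ 10176.1833/365 = 27.8800 years.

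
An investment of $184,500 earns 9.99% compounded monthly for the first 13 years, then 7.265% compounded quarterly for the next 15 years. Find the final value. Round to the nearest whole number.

Phase 1: 184,500·(1 + 0.008325)^156 ≈ 672,480.7194.
Phase 2: 672,480.7194·(1 + 0.0181625)^60 ≈ 1,980,184.6315.

$1,980,185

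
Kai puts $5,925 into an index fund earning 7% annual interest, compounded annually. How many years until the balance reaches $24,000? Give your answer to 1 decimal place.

(1 + 0.07)^t = 24,000/5,925 = 4.0506.
t·ln(1 + 0.07) = ln(4.0506); t = 1.3989/0.0676586 ≈ 20.6755.

20.7 years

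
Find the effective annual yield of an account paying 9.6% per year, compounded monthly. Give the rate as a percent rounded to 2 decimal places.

EAR = (1 + 9.6%/12)^12 − 1 = (1 + 0.008)^12 − 1.
(1 + 0.008)^12 ≈ 1.100339, so EAR ≈ 10.03387%.

10.03%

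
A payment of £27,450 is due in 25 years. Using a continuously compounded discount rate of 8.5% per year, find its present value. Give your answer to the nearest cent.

£3,278.43

P = A·e^(−rt) = 27,450·e^(−2.125).
e^(−2.125) ≈ 0.11943296827, so P ≈ 3,278.4350.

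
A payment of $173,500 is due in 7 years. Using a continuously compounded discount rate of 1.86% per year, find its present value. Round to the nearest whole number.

P = A·e^(−rt) = 173,500·e^(−0.1302).
e^(−0.1302) ≈ 0.877919829395, so P ≈ 152,319.0904.

$152,319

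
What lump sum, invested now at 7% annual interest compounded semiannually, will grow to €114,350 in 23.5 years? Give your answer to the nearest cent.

€22,700.73

Periodic rate = 7%/2 = 0.035; 47 periods.
P = 114,350/(1 + 0.035)^47 ≈ 114,350/5.03728403915 ≈ 22,700.7251.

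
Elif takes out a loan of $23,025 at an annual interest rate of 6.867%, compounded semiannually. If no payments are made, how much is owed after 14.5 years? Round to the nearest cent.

Periodic rate = 6.867%/2 = 0.034335; periods = 2·14.5 = 29.
A = 23,025·(1 + 0.034335)^29 ≈ 23,025·2.661799868 ≈ 61,287.9420.

$61,287.94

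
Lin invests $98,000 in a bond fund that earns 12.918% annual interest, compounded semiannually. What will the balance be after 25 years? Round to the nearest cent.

Growth factor = (1 + 0.06459)^50 ≈ 22.86225793169.
A ≈ 98,000 × 22.86225793169 ≈ 2,240,501.2773.

$2,240,501.28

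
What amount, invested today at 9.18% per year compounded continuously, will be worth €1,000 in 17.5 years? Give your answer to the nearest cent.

P = A·e^(−rt) = 1,000·e^(−1.6065).
e^(−1.6065) ≈ 0.200588446, so P ≈ 200.5884.

€200.59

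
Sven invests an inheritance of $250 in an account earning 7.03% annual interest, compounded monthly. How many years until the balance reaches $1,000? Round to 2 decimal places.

19.78 years

We need (1 + 0.00585833)^(12t) = 4, so 12t = ln 4 / ln 1.005858 ≈ 237.3288.
t ≈ 237.3288/12 = 19.7774 years.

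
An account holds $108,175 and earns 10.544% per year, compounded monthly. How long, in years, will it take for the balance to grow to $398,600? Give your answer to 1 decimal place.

We need (1 + 0.00878667)^(12t) = 3.6848, so 12t = ln 3.6848 / ln 1.008787 ≈ 149.0815.
t ≈ 149.0815/12 = 12.4235 years.

12.4 years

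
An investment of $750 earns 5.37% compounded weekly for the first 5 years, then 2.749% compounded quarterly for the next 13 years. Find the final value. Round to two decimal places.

$1,400.50

After 5 years at 5.37%: 750 × 1.307819774 ≈ 980.8648.
Then 13 years at 2.749%: 980.8648 × 1.427818257 ≈ 1,400.4967.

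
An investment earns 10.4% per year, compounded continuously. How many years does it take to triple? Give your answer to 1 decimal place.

10.6 years

e^(0.104t) = 3, so 0.104t = ln 3 ≈ 1.0986.
t ≈ 1.0986/0.104 ≈ 10.5636.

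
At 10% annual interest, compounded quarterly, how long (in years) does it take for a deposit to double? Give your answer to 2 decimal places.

(1 + 0.025)^(4t) = 2.
4t = ln 2 / ln(1 + 0.025) ≈ 0.69315/0.0246926 ≈ 28.0710.
t ≈ 7.0178.

7.02 years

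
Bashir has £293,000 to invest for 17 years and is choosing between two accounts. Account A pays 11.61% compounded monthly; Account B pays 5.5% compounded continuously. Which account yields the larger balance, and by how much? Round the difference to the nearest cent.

Account A growth factor: (1 + 0.009675)^204 ≈ 7.129302231975; balance ≈ 2,088,885.5540.
Account B growth factor: e^(0.055·17) = e^0.935 ≈ 2.54721345774; balance ≈ 746,333.5431.
Account A is larger by 1,342,552.0109.

Account A, by £1,342,552.01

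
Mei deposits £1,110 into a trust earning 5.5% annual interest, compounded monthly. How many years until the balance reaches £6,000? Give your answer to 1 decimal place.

30.8 years

We need (1 + 0.00458333)^(12t) = 5.4054, so 12t = ln 5.4054 / ln 1.004583 ≈ 369.0029.
t ≈ 369.0029/12 = 30.7502 years.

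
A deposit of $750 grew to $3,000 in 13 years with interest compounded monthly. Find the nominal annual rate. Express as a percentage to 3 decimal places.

10.711%

(1 + r/12)^156 = 3,000/750 = 4.
1 + r/12 = 4^(1/156) ≈ 1.008926, so r/12 ≈ 0.0089261.
r ≈ 12·0.0089261 = 10.71133%.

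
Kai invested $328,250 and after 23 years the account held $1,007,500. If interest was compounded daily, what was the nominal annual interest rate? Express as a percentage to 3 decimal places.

The 8395-period growth factor is 1,007,500/328,250 = 3.06931.
r/365 = 3.06931^(1/8395) − 1 ≈ 0.000133595, so r ≈ 365·0.000133595 = 4.87620%.

4.876%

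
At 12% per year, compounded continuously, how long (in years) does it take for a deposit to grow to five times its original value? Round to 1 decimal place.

e^(0.12t) = 5, so 0.12t = ln 5 ≈ 1.6094.
t ≈ 1.6094/0.12 ≈ 13.4120.

13.4 years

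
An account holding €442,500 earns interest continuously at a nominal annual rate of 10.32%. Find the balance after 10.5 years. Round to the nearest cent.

€1,307,720.03

A = P·e^(rt) = 442,500·e^(0.1032·10.5) = 442,500·e^1.0836.
e^1.0836 ≈ 2.955299501891, so A ≈ 1,307,720.0296.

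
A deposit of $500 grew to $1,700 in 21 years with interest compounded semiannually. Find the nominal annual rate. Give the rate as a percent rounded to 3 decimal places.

(1 + r/2)^42 = 1,700/500 = 3.4.
1 + r/2 = 3.4^(1/42) ≈ 1.029566, so r/2 ≈ 0.0295662.
r ≈ 2·0.0295662 = 5.91323%.

5.913%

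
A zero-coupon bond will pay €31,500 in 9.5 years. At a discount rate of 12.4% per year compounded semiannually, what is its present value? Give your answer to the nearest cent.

€10,044.88

Periodic rate = 12.4%/2 = 0.062; 19 periods.
P = 31,500/(1 + 0.062)^19 ≈ 31,500/3.1359260888 ≈ 10,044.8796.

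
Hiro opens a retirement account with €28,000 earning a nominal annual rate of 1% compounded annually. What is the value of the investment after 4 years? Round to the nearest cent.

€29,136.91

Annual rate = 1% = 0.01; years = 4.
A = 28,000·(1 + 0.01)^4 ≈ 28,000·1.04060401 ≈ 29,136.9123.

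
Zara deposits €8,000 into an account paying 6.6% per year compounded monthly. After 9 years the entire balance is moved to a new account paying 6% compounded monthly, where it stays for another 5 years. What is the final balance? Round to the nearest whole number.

€19,513

Phase 1: 8,000·(1 + 0.0055)^108 ≈ 14,466.1872.
Phase 2: 14,466.1872·(1 + 0.005)^60 ≈ 19,512.7188.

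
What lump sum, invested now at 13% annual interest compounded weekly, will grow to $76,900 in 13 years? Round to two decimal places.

$14,219.51

Periodic rate = 13%/52 = 0.0025; 676 periods.
P = 76,900/(1 + 0.0025)^676 ≈ 76,900/5.4080631415 ≈ 14,219.5085.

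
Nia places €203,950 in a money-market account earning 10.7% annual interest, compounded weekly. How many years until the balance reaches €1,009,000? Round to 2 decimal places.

14.96 years

(1 + 0.00205769)^(52t) = 1,009,000/203,950 = 4.9473.
52t·ln(1 + 0.00205769) = ln(4.9473); 52t = 1.5988/0.00205558 ≈ 777.8056.
t ≈ 14.9578 years.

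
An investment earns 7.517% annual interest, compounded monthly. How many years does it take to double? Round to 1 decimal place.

9.2 years

(1 + 0.00626417)^(12t) = 2.
12t = ln 2 / ln(1 + 0.00626417) ≈ 0.69315/0.00624463 ≈ 110.9989.
t ≈ 9.2499.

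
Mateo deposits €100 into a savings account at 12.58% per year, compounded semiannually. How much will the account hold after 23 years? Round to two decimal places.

€1,654.44

Periodic rate = 12.58%/2 = 0.0629; periods = 2·23 = 46.
A = 100·(1 + 0.0629)^46 ≈ 100·16.54438868 ≈ 1,654.4389.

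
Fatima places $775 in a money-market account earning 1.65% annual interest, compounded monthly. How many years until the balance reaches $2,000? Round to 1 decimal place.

57.5 years

(1 + 0.001375)^(12t) = 2,000/775 = 2.5806.
12t·ln(1 + 0.001375) = ln(2.5806); 12t = 0.94804/0.00137406 ≈ 689.9571.
t ≈ 57.4964 years.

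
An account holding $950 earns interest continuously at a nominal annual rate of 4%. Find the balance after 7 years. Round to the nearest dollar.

A = P·e^(rt) = 950·e^(0.04·7) = 950·e^0.28.
e^0.28 ≈ 1.323129812, so A ≈ 1,256.9733.

$1,257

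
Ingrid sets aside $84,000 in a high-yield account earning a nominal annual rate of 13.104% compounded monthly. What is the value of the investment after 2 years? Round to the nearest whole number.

$109,014

Periodic rate = 13.104%/12 = 0.01092; periods = 12·2 = 24.
A = 84,000·(1 + 0.01092)^24 ≈ 84,000·1.29778553322 ≈ 109,013.9848.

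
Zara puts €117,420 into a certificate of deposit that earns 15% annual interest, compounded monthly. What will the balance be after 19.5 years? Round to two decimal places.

Periodic rate = 15%/12 = 0.0125; periods = 12·19.5 = 234.
A = 117,420·(1 + 0.0125)^234 ≈ 117,420·18.29942575162 ≈ 2,148,718.5718.

€2,148,718.57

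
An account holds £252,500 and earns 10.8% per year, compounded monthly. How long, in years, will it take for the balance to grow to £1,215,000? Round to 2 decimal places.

14.61 years

We need (1 + 0.009)^(12t) = 4.8119, so 12t = ln 4.8119 / ln 1.009 ≈ 175.3497.
t ≈ 175.3497/12 = 14.6125 years.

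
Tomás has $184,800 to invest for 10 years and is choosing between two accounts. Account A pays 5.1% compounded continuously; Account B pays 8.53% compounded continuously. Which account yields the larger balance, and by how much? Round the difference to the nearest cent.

A: e^(0.051·10) = e^0.51 ≈ 1.66529119495, so 184,800 × 1.66529119495 ≈ 307,745.8128.
B: e^(0.0853·10) = e^0.853 ≈ 2.34667633143, so 184,800 × 2.34667633143 ≈ 433,665.7860.
Difference ≈ 125,919.9732 in favor of B.

Account B, by $125,919.97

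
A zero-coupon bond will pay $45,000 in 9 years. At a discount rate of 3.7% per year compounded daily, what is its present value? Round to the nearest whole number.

Periodic rate = 3.7%/365 = 0.00010137; 3285 periods.
P = 45,000/(1 + 0.037/365)^3285 ≈ 45,000/1.3951237528 ≈ 32,255.2031.

$32,255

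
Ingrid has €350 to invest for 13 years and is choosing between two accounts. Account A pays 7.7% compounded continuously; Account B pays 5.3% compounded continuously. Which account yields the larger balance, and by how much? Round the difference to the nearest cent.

Account A, by €255.25

Account A growth factor: e^(0.077·13) = e^1.001 ≈ 2.72100147; balance ≈ 952.3505.
Account B growth factor: e^(0.053·13) = e^0.689 ≈ 1.99172281; balance ≈ 697.1030.
Account A is larger by 255.2475.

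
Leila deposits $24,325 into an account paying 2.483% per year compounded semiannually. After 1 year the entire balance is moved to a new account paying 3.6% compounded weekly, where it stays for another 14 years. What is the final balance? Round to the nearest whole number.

$41,265

After 1 years at 2.483%: 24,325 × 1.0249841322 ≈ 24,932.7390.
Then 14 years at 3.6%: 24,932.7390 × 1.6550407302 ≈ 41,264.6986.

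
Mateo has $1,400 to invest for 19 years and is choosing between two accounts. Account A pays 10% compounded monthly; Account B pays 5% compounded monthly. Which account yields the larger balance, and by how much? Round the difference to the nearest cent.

Account A growth factor: (1 + 0.1/12)^228 ≈ 6.633463339; balance ≈ 9,286.8487.
Account B growth factor: (1 + 0.05/12)^228 ≈ 2.580611313; balance ≈ 3,612.8558.
Account A is larger by 5,673.9928.

Account A, by $5,673.99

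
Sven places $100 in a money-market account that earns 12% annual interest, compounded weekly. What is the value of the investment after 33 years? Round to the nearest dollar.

Periodic rate = 12%/52 = 0.00230769; periods = 52·33 = 1716.
A = 100·(1 + 0.12/52)^1716 ≈ 100·52.21854953 ≈ 5,221.8550.

$5,222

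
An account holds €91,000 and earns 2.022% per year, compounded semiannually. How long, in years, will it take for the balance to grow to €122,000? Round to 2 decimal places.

We need (1 + 0.01011)^(2t) = 1.3407, so 2t = ln 1.3407 / ln 1.01011 ≈ 29.1435.
t ≈ 29.1435/2 = 14.5718 years.

14.57 years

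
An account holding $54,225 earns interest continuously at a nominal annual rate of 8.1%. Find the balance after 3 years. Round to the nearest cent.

$69,140.60

A = P·e^(rt) = 54,225·e^(0.081·3) = 54,225·e^0.243.
e^0.243 ≈ 1.2750686241, so A ≈ 69,140.5961.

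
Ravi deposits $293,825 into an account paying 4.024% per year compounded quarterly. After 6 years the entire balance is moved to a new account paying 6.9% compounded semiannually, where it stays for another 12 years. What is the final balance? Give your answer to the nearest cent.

After 6 years at 4.024%: 293,825 × 1.27154620057 ≈ 373,612.0624.
Then 12 years at 6.9%: 373,612.0624 × 2.25700166803 ≈ 843,243.0480.

$843,243.05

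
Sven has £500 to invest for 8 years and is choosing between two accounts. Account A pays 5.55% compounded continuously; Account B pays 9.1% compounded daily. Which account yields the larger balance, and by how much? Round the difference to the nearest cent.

Account B, by £255.91

A: e^(0.0555·8) = e^0.444 ≈ 1.55893049, so 500 × 1.55893049 ≈ 779.4652.
B: (1 + 0.091/365)^2920 ≈ 2.070746695, so 500 × 2.070746695 ≈ 1,035.3733.
Difference ≈ 255.9081 in favor of B.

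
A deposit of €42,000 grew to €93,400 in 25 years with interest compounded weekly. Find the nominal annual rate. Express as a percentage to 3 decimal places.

3.198%

(1 + r/52)^1300 = 93,400/42,000 = 2.22381.
1 + r/52 = 2.22381^(1/1300) ≈ 1.000615, so r/52 ≈ 0.000614975.
r ≈ 52·0.000614975 = 3.19787%.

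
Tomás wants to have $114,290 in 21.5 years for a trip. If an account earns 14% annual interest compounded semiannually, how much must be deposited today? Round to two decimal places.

$6,230.25

Periodic rate = 14%/2 = 0.07; 43 periods.
P = 114,290/(1 + 0.07)^43 ≈ 114,290/18.3443547547 ≈ 6,230.2546.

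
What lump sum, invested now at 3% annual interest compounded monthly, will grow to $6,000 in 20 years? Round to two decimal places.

$3,295.34

Growth factor = (1 + 0.0025)^240 ≈ 1.820754995.
P = 6,000/1.820754995 ≈ 3,295.3363.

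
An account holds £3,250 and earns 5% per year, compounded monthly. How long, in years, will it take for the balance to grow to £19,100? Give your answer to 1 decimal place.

35.5 years

(1 + 0.00416667)^(12t) = 19,100/3,250 = 5.8769.
12t·ln(1 + 0.00416667) = ln(5.8769); 12t = 1.771/0.00415801 ≈ 425.9329.
t ≈ 35.4944 years.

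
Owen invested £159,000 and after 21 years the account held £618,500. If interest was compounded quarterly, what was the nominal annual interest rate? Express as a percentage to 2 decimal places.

6.52%

(1 + r/4)^84 = 618,500/159,000 = 3.88994.
1 + r/4 = 3.88994^(1/84) ≈ 1.016303, so r/4 ≈ 0.0163028.
r ≈ 4·0.0163028 = 6.52112%.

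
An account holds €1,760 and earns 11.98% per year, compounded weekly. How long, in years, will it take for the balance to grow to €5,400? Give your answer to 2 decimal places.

9.37 years

We need (1 + 0.00230385)^(52t) = 3.0682, so 52t = ln 3.0682 / ln 1.002304 ≈ 487.1749.
t ≈ 487.1749/52 = 9.3687 years.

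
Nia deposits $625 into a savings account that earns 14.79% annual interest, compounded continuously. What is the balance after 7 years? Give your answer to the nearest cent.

A = P·e^(rt) = 625·e^(0.1479·7) = 625·e^1.0353.
e^1.0353 ≈ 2.815950894, so A ≈ 1,759.9693.

$1,759.97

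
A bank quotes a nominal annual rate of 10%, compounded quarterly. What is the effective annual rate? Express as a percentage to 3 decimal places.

10.381%

EAR = (1 + 10%/4)^4 − 1 = (1 + 0.025)^4 − 1.
(1 + 0.025)^4 ≈ 1.103813, so EAR ≈ 10.38129%.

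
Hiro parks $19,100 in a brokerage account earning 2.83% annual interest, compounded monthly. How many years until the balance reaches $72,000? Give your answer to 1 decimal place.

(1 + 0.00235833)^(12t) = 72,000/19,100 = 3.7696.
12t·ln(1 + 0.00235833) = ln(3.7696); 12t = 1.327/0.00235556 ≈ 563.3393.
t ≈ 46.9449 years.

46.9 years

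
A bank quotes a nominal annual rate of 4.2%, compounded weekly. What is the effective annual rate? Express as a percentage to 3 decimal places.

One year is 52 periods at 0.000807692 each: (1 + 0.000807692)^52 ≈ 1.042877.
EAR = 1.042877 − 1 ≈ 4.28768%.

4.288%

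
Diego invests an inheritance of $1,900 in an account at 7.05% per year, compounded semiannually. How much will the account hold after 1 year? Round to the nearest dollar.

$2,036

Periodic rate = 7.05%/2 = 0.03525; periods = 2·1 = 2.
A = 1,900·(1 + 0.03525)^2 ≈ 1,900·1.071742563 ≈ 2,036.3109.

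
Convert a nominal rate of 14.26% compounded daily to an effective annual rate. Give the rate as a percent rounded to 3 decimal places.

One year is 365 periods at 0.000390685 each: (1 + 0.000390685)^365 ≈ 1.153236.
EAR = 1.153236 − 1 ≈ 15.32363%.

15.324%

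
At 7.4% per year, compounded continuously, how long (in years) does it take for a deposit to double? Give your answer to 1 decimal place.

e^(0.074t) = 2, so 0.074t = ln 2 ≈ 0.69315.
t ≈ 0.69315/0.074 ≈ 9.3669.

9.4 years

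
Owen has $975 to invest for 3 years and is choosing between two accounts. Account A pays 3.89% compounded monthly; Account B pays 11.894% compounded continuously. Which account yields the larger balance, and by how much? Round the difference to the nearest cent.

A: (1 + 0.0389/12)^36 ≈ 1.123570158, so 975 × 1.123570158 ≈ 1,095.4809.
B: e^(0.11894·3) = e^0.35682 ≈ 1.428778667, so 975 × 1.428778667 ≈ 1,393.0592.
Difference ≈ 297.5783 in favor of B.

Account B, by $297.58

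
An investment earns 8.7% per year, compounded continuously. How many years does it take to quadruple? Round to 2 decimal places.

15.93 years

e^(0.087t) = 4, so 0.087t = ln 4 ≈ 1.3863.
t ≈ 1.3863/0.087 ≈ 15.9344.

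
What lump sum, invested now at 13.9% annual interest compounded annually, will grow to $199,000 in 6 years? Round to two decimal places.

Growth factor = (1 + 0.139)^6 ≈ 2.18344544123.
P = 199,000/2.18344544123 ≈ 91,140.3584.

$91,140.36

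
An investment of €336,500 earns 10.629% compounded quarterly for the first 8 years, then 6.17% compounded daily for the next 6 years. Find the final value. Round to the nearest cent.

€1,127,756.49

Phase 1: 336,500·(1 + 0.0265725)^32 ≈ 778,848.7094.
Phase 2: 778,848.7094·(1 + 0.0617/365)^2190 ≈ 1,127,756.4884.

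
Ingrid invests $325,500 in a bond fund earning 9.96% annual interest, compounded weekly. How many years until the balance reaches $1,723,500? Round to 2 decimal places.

16.75 years

We need (1 + 0.00191538)^(52t) = 5.2949, so 52t = ln 5.2949 / ln 1.001915 ≈ 871.0238.
t ≈ 871.0238/52 = 16.7505 years.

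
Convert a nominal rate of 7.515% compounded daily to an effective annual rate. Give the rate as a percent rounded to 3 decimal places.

7.804%

One year is 365 periods at 0.00020589 each: (1 + 0.00020589)^365 ≈ 1.078038.
EAR = 1.078038 − 1 ≈ 7.80375%.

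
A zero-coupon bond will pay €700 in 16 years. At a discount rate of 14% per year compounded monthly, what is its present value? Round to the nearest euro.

Periodic rate = 14%/12 = 0.0116667; 192 periods.
P = 700/(1 + 0.14/12)^192 ≈ 700/9.2723243 ≈ 75.4935.

€75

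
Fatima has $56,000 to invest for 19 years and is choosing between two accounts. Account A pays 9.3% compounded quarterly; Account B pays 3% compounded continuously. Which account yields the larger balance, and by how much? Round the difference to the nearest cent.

Account A, by $222,196.08

Account A growth factor: (1 + 0.02325)^76 ≈ 5.73605427642; balance ≈ 321,219.0395.
Account B growth factor: e^(0.03·19) = e^0.57 ≈ 1.7682670514; balance ≈ 99,022.9549.
Account A is larger by 222,196.0846.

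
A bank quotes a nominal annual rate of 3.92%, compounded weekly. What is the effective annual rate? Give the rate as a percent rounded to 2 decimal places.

One year is 52 periods at 0.000753846 each: (1 + 0.000753846)^52 ≈ 1.039963.
EAR = 1.039963 − 1 ≈ 3.99631%.

4.00%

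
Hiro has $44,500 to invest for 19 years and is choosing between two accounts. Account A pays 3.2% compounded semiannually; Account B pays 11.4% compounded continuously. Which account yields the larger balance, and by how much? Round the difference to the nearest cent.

Account B, by $306,844.64

A: (1 + 0.016)^38 ≈ 1.8279356462, so 44,500 × 1.8279356462 ≈ 81,343.1363.
B: e^(0.114·19) = e^2.166 ≈ 8.72332087752, so 44,500 × 8.72332087752 ≈ 388,187.7790.
Difference ≈ 306,844.6428 in favor of B.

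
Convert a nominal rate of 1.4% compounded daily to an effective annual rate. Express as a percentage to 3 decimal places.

1.410%

EAR = (1 + 1.4%/365)^365 − 1 = (1 + 0.0000383562)^365 − 1.
(1 + 0.0000383562)^365 ≈ 1.014098, so EAR ≈ 1.40982%.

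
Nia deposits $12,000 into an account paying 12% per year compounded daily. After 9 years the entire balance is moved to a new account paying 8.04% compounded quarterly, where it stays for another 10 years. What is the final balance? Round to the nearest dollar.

Phase 1: 12,000·(1 + 0.12/365)^3285 ≈ 35,329.8832.
Phase 2: 35,329.8832·(1 + 0.0201)^40 ≈ 78,316.2896.

$78,316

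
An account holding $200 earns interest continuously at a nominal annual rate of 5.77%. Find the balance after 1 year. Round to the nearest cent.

$211.88

A = P·e^(rt) = 200·e^(0.0577·1) = 200·e^0.0577.
e^0.0577 ≈ 1.05939713, so A ≈ 211.8794.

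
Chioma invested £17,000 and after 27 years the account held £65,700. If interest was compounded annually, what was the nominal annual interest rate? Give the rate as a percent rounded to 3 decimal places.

5.134%

(1 + r)^27 = 65,700/17,000 = 3.86471.
1 + r = 3.86471^(1/27) ≈ 1.051345, so r ≈ 0.0513445.
r ≈ 5.13445%.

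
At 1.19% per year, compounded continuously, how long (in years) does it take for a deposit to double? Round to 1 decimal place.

58.2 years

e^(0.0119t) = 2, so 0.0119t = ln 2 ≈ 0.69315.
t ≈ 0.69315/0.0119 ≈ 58.2477.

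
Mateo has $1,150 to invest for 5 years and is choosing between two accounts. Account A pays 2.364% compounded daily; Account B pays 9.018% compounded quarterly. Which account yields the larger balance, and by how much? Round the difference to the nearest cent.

A: (1 + 0.02364/365)^1825 ≈ 1.125464875, so 1,150 × 1.125464875 ≈ 1,294.2846.
B: (1 + 0.022545)^20 ≈ 1.561883328, so 1,150 × 1.561883328 ≈ 1,796.1658.
Difference ≈ 501.8812 in favor of B.

Account B, by $501.88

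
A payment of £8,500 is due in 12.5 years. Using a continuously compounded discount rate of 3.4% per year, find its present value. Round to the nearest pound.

P = A·e^(−rt) = 8,500·e^(−0.425).
e^(−0.425) ≈ 0.6537697851, so P ≈ 5,557.0432.

£5,557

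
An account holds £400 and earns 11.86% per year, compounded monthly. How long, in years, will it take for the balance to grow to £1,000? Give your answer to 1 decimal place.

(1 + 0.00988333)^(12t) = 1,000/400 = 2.5.
12t·ln(1 + 0.00988333) = ln(2.5); 12t = 0.91629/0.00983481 ≈ 93.1681.
t ≈ 7.7640 years.

7.8 years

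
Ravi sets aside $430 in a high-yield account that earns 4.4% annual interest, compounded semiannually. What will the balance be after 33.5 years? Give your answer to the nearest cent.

Growth factor = (1 + 0.022)^67 ≈ 4.297441946.
A ≈ 430 × 4.297441946 ≈ 1,847.9000.

$1,847.90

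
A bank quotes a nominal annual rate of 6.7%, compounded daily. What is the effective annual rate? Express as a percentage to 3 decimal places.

One year is 365 periods at 0.000183562 each: (1 + 0.000183562)^365 ≈ 1.069289.
EAR = 1.069289 − 1 ≈ 6.92889%.

6.929%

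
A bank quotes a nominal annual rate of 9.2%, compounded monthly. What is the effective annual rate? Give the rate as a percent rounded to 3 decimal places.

9.598%

One year is 12 periods at 0.00766667 each: (1 + 0.00766667)^12 ≈ 1.09598.
EAR = 1.09598 − 1 ≈ 9.59802%.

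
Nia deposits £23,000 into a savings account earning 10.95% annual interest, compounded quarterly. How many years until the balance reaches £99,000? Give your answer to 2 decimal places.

(1 + 0.027375)^(4t) = 99,000/23,000 = 4.3043.
4t·ln(1 + 0.027375) = ln(4.3043); 4t = 1.4596/0.027007 ≈ 54.0462.
t ≈ 13.5115 years.

13.51 years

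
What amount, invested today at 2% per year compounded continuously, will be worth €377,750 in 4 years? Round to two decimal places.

€348,707.20

P = A·e^(−rt) = 377,750·e^(−0.08).
e^(−0.08) ≈ 0.923116346387, so P ≈ 348,707.1998.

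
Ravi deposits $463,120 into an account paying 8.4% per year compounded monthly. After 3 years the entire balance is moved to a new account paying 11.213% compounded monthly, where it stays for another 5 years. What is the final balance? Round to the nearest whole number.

Phase 1: 463,120·(1 + 0.007)^36 ≈ 595,325.4878.
Phase 2: 595,325.4878·(1 + 0.11213/12)^60 ≈ 1,040,186.2833.

$1,040,186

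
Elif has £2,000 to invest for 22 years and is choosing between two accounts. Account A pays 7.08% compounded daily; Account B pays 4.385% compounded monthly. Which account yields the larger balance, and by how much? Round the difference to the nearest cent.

A: (1 + 0.0708/365)^8030 ≈ 4.746696743, so 2,000 × 4.746696743 ≈ 9,493.3935.
B: (1 + 0.04385/12)^264 ≈ 2.619390599, so 2,000 × 2.619390599 ≈ 5,238.7812.
Difference ≈ 4,254.6123 in favor of A.

Account A, by £4,254.61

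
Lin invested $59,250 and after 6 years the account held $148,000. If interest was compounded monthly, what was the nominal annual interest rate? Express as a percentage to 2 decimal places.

15.35%

(1 + r/12)^72 = 148,000/59,250 = 2.49789.
1 + r/12 = 2.49789^(1/72) ≈ 1.012796, so r/12 ≈ 0.0127957.
r ≈ 12·0.0127957 = 15.35485%.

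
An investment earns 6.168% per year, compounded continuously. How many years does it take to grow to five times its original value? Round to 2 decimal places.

26.09 years

e^(0.06168t) = 5, so 0.06168t = ln 5 ≈ 1.6094.
t ≈ 1.6094/0.06168 ≈ 26.0934.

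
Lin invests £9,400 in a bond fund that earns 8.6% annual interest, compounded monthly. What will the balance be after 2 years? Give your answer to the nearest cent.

£11,157.33

Growth factor = (1 + 0.086/12)^24 ≈ 1.1869495298.
A ≈ 9,400 × 1.1869495298 ≈ 11,157.3256.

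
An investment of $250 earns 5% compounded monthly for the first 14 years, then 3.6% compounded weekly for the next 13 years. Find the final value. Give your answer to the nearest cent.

After 14 years at 5%: 250 × 2.01082625 ≈ 502.7066.
Then 13 years at 3.6%: 502.7066 × 1.59653886 ≈ 802.5906.

$802.59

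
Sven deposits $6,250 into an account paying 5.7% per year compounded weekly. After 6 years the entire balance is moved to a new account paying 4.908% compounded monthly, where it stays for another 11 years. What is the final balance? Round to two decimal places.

$15,077.04

Phase 1: 6,250·(1 + 0.057/52)^312 ≈ 8,796.8540.
Phase 2: 8,796.8540·(1 + 0.00409)^132 ≈ 15,077.0407.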